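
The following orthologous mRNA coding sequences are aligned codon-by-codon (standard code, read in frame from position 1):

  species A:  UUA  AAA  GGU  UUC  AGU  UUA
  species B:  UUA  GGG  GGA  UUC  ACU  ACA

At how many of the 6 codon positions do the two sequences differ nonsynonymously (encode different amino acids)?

3

Codon 1: UUA Leu / UUA Leu — identical.
Codon 2: AAA Lys / GGG Gly — nonsynonymous.
Codon 3: GGU Gly / GGA Gly — synonymous.
Codon 4: UUC Phe / UUC Phe — identical.
Codon 5: AGU Ser / ACU Thr — nonsynonymous.
Codon 6: UUA Leu / ACA Thr — nonsynonymous.
Nonsynonymous differences: 3.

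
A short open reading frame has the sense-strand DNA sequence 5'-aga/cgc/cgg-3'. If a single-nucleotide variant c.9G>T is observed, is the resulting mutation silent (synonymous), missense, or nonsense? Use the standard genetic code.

silent

Position 9 falls in codon 3: CGG → Arg.
After the substitution the codon is CGT → Arg.
Both encode Arg, so the change is synonymous.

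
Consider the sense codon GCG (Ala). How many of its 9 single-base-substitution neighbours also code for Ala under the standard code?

3

Position 1: none → 0 synonymous.
Position 2: none → 0 synonymous.
Position 3: GCU, GCC, GCA → 3 synonymous.
Total: 0 + 0 + 3 = 3.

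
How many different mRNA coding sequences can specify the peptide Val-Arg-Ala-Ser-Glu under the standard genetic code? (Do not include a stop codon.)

1152

Val: 4 codons.
Arg: 6 codons.
Ala: 4 codons.
Ser: 6 codons.
Glu: 2 codons.
4 × 6 × 4 × 6 × 2 = 1152.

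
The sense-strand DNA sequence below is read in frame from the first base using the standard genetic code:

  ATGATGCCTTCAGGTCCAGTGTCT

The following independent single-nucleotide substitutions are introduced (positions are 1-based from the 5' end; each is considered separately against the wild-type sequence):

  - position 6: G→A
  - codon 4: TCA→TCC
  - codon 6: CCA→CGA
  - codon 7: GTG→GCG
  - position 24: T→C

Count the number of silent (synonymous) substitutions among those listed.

Codon 2: ATG (Met) → ATA (Ile) — missense.
Codon 4: TCA (Ser) → TCC (Ser) — synonymous.
Codon 6: CCA (Pro) → CGA (Arg) — missense.
Codon 7: GTG (Val) → GCG (Ala) — missense.
Codon 8: TCT (Ser) → TCC (Ser) — synonymous.
Synonymous: 2 of 5.

2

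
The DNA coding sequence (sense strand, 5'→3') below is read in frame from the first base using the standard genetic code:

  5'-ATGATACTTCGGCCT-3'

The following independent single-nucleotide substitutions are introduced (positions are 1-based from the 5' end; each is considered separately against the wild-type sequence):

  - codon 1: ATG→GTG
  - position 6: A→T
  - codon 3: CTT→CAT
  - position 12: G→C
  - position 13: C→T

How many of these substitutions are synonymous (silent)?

Codon 1: ATG (Met) → GTG (Val) — missense.
Codon 2: ATA (Ile) → ATT (Ile) — synonymous.
Codon 3: CTT (Leu) → CAT (His) — missense.
Codon 4: CGG (Arg) → CGC (Arg) — synonymous.
Codon 5: CCT (Pro) → TCT (Ser) — missense.
Synonymous: 2 of 5.

2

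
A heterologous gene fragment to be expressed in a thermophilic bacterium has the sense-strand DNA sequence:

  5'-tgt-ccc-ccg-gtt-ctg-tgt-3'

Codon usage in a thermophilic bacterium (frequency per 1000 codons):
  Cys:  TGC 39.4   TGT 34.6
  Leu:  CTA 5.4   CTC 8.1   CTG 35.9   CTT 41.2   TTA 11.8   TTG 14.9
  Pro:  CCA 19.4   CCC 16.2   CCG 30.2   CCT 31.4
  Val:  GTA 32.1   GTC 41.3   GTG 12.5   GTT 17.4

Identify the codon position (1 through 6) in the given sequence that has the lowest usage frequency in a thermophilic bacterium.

Codon 1 TGT (Cys): 34.6 per 1000.
Codon 2 CCC (Pro): 16.2 per 1000.
Codon 3 CCG (Pro): 30.2 per 1000.
Codon 4 GTT (Val): 17.4 per 1000.
Codon 5 CTG (Leu): 35.9 per 1000.
Codon 6 TGT (Cys): 34.6 per 1000.
Lowest frequency is 16.2 at codon 2.

2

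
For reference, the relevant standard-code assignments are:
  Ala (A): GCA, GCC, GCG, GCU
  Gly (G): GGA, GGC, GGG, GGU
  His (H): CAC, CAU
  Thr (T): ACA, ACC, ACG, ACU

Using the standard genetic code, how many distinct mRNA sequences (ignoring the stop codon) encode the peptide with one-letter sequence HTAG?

128

His: 2 codons.
Thr: 4 codons.
Ala: 4 codons.
Gly: 4 codons.
2 × 4 × 4 × 4 = 128.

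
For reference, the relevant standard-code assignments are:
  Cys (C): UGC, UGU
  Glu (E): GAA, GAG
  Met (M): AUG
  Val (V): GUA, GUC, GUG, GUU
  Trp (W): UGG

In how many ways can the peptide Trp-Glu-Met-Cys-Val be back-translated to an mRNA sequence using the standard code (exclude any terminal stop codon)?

Trp: 1 codon.
Glu: 2 codons.
Met: 1 codon.
Cys: 2 codons.
Val: 4 codons.
1 × 2 × 1 × 2 × 4 = 16.

16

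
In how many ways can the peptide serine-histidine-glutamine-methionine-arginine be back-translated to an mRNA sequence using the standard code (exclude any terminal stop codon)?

Ser: 6 codons.
His: 2 codons.
Gln: 2 codons.
Met: 1 codon.
Arg: 6 codons.
6 × 2 × 2 × 1 × 6 = 144.

144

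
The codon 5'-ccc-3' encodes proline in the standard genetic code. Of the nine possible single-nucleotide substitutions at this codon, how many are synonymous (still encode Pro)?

Position 1: none → 0 synonymous.
Position 2: none → 0 synonymous.
Position 3: CCU, CCA, CCG → 3 synonymous.
Total: 0 + 0 + 3 = 3.

3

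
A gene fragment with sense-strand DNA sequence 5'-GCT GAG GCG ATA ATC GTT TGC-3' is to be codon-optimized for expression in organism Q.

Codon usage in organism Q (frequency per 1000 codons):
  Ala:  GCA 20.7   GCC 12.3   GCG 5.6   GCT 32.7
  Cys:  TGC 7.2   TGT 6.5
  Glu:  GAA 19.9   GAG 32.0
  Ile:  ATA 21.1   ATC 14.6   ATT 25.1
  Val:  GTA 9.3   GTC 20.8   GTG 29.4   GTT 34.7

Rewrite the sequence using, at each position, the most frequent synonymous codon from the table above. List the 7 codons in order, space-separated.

GCT GAG GCT ATT ATT GTT TGC

Codon 1 (Ala): best is GCT at 32.7.
Codon 2 (Glu): best is GAG at 32.0.
Codon 3 (Ala): best is GCT at 32.7.
Codon 4 (Ile): best is ATT at 25.1.
Codon 5 (Ile): best is ATT at 25.1.
Codon 6 (Val): best is GTT at 34.7.
Codon 7 (Cys): best is TGC at 7.2.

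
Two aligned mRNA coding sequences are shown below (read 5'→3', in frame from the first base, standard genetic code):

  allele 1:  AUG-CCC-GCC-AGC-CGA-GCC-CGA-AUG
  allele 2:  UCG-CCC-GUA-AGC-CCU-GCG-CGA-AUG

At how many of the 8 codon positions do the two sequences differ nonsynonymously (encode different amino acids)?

3

Codon 1: AUG Met / UCG Ser — nonsynonymous.
Codon 2: CCC Pro / CCC Pro — identical.
Codon 3: GCC Ala / GUA Val — nonsynonymous.
Codon 4: AGC Ser / AGC Ser — identical.
Codon 5: CGA Arg / CCU Pro — nonsynonymous.
Codon 6: GCC Ala / GCG Ala — synonymous.
Codon 7: CGA Arg / CGA Arg — identical.
Codon 8: AUG Met / AUG Met — identical.
Nonsynonymous differences: 3.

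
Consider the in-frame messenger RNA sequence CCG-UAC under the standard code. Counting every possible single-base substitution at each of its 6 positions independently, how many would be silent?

Codon 1 (CCG, Pro): 3 synonymous substitutions.
Codon 2 (UAC, Tyr): 1 synonymous substitution.
Total: 3 + 1 = 4.

4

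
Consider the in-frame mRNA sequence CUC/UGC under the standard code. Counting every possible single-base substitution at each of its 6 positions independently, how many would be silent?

Codon 1 (CUC, Leu): 3 synonymous substitutions.
Codon 2 (UGC, Cys): 1 synonymous substitution.
Total: 3 + 1 = 4.

4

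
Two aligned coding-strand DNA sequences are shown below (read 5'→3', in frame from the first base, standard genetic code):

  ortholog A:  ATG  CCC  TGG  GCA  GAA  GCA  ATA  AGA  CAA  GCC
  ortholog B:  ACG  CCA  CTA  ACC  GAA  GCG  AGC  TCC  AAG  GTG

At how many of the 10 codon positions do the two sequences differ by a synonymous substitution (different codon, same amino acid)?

2

Codon 1: ATG Met / ACG Thr — nonsynonymous.
Codon 2: CCC Pro / CCA Pro — synonymous.
Codon 3: TGG Trp / CTA Leu — nonsynonymous.
Codon 4: GCA Ala / ACC Thr — nonsynonymous.
Codon 5: GAA Glu / GAA Glu — identical.
Codon 6: GCA Ala / GCG Ala — synonymous.
Codon 7: ATA Ile / AGC Ser — nonsynonymous.
Codon 8: AGA Arg / TCC Ser — nonsynonymous.
Codon 9: CAA Gln / AAG Lys — nonsynonymous.
Codon 10: GCC Ala / GTG Val — nonsynonymous.
Synonymous differences: 2.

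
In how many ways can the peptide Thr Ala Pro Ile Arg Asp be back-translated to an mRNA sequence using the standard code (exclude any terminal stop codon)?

2304

Thr: 4 codons.
Ala: 4 codons.
Pro: 4 codons.
Ile: 3 codons.
Arg: 6 codons.
Asp: 2 codons.
4 × 4 × 4 × 3 × 6 × 2 = 2304.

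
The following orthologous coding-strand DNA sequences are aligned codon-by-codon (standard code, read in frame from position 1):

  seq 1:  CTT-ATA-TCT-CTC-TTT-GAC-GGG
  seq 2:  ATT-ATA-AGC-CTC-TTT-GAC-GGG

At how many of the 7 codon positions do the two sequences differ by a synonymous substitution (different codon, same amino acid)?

1

Codon 1: CTT Leu / ATT Ile — nonsynonymous.
Codon 2: ATA Ile / ATA Ile — identical.
Codon 3: TCT Ser / AGC Ser — synonymous.
Codon 4: CTC Leu / CTC Leu — identical.
Codon 5: TTT Phe / TTT Phe — identical.
Codon 6: GAC Asp / GAC Asp — identical.
Codon 7: GGG Gly / GGG Gly — identical.
Synonymous differences: 1.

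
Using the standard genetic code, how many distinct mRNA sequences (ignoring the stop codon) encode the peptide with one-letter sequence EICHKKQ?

Glu: 2 codons.
Ile: 3 codons.
Cys: 2 codons.
His: 2 codons.
Lys: 2 codons.
Lys: 2 codons.
Gln: 2 codons.
2 × 3 × 2 × 2 × 2 × 2 × 2 = 192.

192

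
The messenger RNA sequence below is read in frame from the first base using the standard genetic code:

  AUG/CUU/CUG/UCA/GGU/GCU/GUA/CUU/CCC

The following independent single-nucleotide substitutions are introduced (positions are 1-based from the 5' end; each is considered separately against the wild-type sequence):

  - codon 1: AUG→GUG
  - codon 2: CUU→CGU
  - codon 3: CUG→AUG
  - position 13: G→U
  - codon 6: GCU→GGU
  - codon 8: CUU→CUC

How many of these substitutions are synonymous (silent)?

Codon 1: AUG (Met) → GUG (Val) — missense.
Codon 2: CUU (Leu) → CGU (Arg) — missense.
Codon 3: CUG (Leu) → AUG (Met) — missense.
Codon 5: GGU (Gly) → UGU (Cys) — missense.
Codon 6: GCU (Ala) → GGU (Gly) — missense.
Codon 8: CUU (Leu) → CUC (Leu) — synonymous.
Synonymous: 1 of 6.

1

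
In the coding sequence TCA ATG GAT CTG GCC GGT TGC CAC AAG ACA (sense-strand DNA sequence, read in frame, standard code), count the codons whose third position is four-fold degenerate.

5

Codon 1 TCA (Ser): third position 4-fold.
Codon 2 ATG (Met): third position 1-fold.
Codon 3 GAT (Asp): third position 2-fold.
Codon 4 CTG (Leu): third position 4-fold.
Codon 5 GCC (Ala): third position 4-fold.
Codon 6 GGT (Gly): third position 4-fold.
Codon 7 TGC (Cys): third position 2-fold.
Codon 8 CAC (His): third position 2-fold.
Codon 9 AAG (Lys): third position 2-fold.
Codon 10 ACA (Thr): third position 4-fold.
Four-fold degenerate third positions: 5.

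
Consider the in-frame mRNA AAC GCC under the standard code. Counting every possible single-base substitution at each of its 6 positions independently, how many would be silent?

4

Codon 1 (AAC, Asn): 1 synonymous substitution.
Codon 2 (GCC, Ala): 3 synonymous substitutions.
Total: 1 + 3 = 4.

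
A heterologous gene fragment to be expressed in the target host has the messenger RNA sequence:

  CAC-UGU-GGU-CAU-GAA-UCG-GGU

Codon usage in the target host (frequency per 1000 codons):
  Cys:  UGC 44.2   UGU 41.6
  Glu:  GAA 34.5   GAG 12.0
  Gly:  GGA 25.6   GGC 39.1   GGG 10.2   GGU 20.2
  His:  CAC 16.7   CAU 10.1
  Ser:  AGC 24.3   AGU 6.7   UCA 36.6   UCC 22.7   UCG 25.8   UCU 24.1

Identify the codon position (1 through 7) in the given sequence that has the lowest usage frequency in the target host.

4

Codon 1 CAC (His): 16.7 per 1000.
Codon 2 UGU (Cys): 41.6 per 1000.
Codon 3 GGU (Gly): 20.2 per 1000.
Codon 4 CAU (His): 10.1 per 1000.
Codon 5 GAA (Glu): 34.5 per 1000.
Codon 6 UCG (Ser): 25.8 per 1000.
Codon 7 GGU (Gly): 20.2 per 1000.
Lowest frequency is 10.1 at codon 4.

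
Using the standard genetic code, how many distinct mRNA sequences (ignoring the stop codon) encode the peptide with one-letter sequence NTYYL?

192

Asn: 2 codons.
Thr: 4 codons.
Tyr: 2 codons.
Tyr: 2 codons.
Leu: 6 codons.
2 × 4 × 2 × 2 × 6 = 192.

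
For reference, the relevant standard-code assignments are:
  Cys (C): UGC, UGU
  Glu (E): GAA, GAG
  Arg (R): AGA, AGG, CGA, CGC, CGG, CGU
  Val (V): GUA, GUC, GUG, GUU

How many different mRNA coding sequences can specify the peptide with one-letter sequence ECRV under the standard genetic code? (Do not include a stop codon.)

96

Glu: 2 codons.
Cys: 2 codons.
Arg: 6 codons.
Val: 4 codons.
2 × 2 × 6 × 4 = 96.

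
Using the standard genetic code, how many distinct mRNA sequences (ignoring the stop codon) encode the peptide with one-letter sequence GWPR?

Gly: 4 codons.
Trp: 1 codon.
Pro: 4 codons.
Arg: 6 codons.
4 × 1 × 4 × 6 = 96.

96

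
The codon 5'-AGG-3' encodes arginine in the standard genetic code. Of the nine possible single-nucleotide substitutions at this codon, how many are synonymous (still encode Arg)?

2

Position 1: CGG → 1 synonymous.
Position 2: none → 0 synonymous.
Position 3: AGA → 1 synonymous.
Total: 1 + 0 + 1 = 2.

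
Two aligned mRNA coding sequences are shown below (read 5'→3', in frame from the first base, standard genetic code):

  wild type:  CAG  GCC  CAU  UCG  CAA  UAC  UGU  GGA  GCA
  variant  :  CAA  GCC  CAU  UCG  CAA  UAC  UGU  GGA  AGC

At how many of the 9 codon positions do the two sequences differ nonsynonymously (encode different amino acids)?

1

Codon 1: CAG Gln / CAA Gln — synonymous.
Codon 2: GCC Ala / GCC Ala — identical.
Codon 3: CAU His / CAU His — identical.
Codon 4: UCG Ser / UCG Ser — identical.
Codon 5: CAA Gln / CAA Gln — identical.
Codon 6: UAC Tyr / UAC Tyr — identical.
Codon 7: UGU Cys / UGU Cys — identical.
Codon 8: GGA Gly / GGA Gly — identical.
Codon 9: GCA Ala / AGC Ser — nonsynonymous.
Nonsynonymous differences: 1.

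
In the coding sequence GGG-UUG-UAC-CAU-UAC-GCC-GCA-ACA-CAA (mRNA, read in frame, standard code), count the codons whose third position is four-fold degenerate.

Codon 1 GGG (Gly): third position 4-fold.
Codon 2 UUG (Leu): third position 2-fold.
Codon 3 UAC (Tyr): third position 2-fold.
Codon 4 CAU (His): third position 2-fold.
Codon 5 UAC (Tyr): third position 2-fold.
Codon 6 GCC (Ala): third position 4-fold.
Codon 7 GCA (Ala): third position 4-fold.
Codon 8 ACA (Thr): third position 4-fold.
Codon 9 CAA (Gln): third position 2-fold.
Four-fold degenerate third positions: 4.

4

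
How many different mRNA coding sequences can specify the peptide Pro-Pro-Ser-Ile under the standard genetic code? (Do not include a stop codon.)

Pro: 4 codons.
Pro: 4 codons.
Ser: 6 codons.
Ile: 3 codons.
4 × 4 × 6 × 3 = 288.

288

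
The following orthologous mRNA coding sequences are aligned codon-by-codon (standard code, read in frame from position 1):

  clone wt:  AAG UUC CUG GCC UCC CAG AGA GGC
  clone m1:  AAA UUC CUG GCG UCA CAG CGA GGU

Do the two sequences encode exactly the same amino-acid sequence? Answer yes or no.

Codon 1: AAG Lys / AAA Lys — synonymous.
Codon 2: UUC Phe / UUC Phe — identical.
Codon 3: CUG Leu / CUG Leu — identical.
Codon 4: GCC Ala / GCG Ala — synonymous.
Codon 5: UCC Ser / UCA Ser — synonymous.
Codon 6: CAG Gln / CAG Gln — identical.
Codon 7: AGA Arg / CGA Arg — synonymous.
Codon 8: GGC Gly / GGU Gly — synonymous.
Nonsynonymous differences: 0 → same protein.

yes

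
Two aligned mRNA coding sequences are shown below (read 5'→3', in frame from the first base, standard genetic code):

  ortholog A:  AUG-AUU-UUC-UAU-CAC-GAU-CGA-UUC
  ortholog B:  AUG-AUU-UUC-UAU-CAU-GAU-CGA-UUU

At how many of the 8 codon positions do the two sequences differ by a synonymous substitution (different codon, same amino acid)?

Codon 1: AUG Met / AUG Met — identical.
Codon 2: AUU Ile / AUU Ile — identical.
Codon 3: UUC Phe / UUC Phe — identical.
Codon 4: UAU Tyr / UAU Tyr — identical.
Codon 5: CAC His / CAU His — synonymous.
Codon 6: GAU Asp / GAU Asp — identical.
Codon 7: CGA Arg / CGA Arg — identical.
Codon 8: UUC Phe / UUU Phe — synonymous.
Synonymous differences: 2.

2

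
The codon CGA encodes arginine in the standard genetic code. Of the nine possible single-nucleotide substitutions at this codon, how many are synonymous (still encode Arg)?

4

Position 1: AGA → 1 synonymous.
Position 2: none → 0 synonymous.
Position 3: CGU, CGC, CGG → 3 synonymous.
Total: 1 + 0 + 3 = 4.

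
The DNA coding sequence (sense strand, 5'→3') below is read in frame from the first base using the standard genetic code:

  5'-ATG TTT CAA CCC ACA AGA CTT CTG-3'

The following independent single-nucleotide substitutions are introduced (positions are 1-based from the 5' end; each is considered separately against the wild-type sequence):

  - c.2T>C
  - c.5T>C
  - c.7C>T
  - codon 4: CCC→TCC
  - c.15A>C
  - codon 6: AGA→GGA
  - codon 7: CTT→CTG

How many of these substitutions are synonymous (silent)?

2

Codon 1: ATG (Met) → ACG (Thr) — missense.
Codon 2: TTT (Phe) → TCT (Ser) — missense.
Codon 3: CAA (Gln) → TAA (Stop) — nonsense.
Codon 4: CCC (Pro) → TCC (Ser) — missense.
Codon 5: ACA (Thr) → ACC (Thr) — synonymous.
Codon 6: AGA (Arg) → GGA (Gly) — missense.
Codon 7: CTT (Leu) → CTG (Leu) — synonymous.
Synonymous: 2 of 7.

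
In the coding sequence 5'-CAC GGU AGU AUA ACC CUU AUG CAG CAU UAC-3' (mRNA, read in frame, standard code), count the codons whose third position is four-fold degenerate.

3

Codon 1 CAC (His): third position 2-fold.
Codon 2 GGU (Gly): third position 4-fold.
Codon 3 AGU (Ser): third position 2-fold.
Codon 4 AUA (Ile): third position 3-fold.
Codon 5 ACC (Thr): third position 4-fold.
Codon 6 CUU (Leu): third position 4-fold.
Codon 7 AUG (Met): third position 1-fold.
Codon 8 CAG (Gln): third position 2-fold.
Codon 9 CAU (His): third position 2-fold.
Codon 10 UAC (Tyr): third position 2-fold.
Four-fold degenerate third positions: 3.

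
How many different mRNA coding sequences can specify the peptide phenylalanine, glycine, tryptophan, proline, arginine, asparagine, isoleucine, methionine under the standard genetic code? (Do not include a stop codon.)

Phe: 2 codons.
Gly: 4 codons.
Trp: 1 codon.
Pro: 4 codons.
Arg: 6 codons.
Asn: 2 codons.
Ile: 3 codons.
Met: 1 codon.
2 × 4 × 1 × 4 × 6 × 2 × 3 × 1 = 1152.

1152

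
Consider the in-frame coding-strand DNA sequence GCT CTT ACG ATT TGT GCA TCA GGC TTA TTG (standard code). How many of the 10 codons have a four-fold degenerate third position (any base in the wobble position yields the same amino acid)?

6

Codon 1 GCT (Ala): third position 4-fold.
Codon 2 CTT (Leu): third position 4-fold.
Codon 3 ACG (Thr): third position 4-fold.
Codon 4 ATT (Ile): third position 3-fold.
Codon 5 TGT (Cys): third position 2-fold.
Codon 6 GCA (Ala): third position 4-fold.
Codon 7 TCA (Ser): third position 4-fold.
Codon 8 GGC (Gly): third position 4-fold.
Codon 9 TTA (Leu): third position 2-fold.
Codon 10 TTG (Leu): third position 2-fold.
Four-fold degenerate third positions: 6.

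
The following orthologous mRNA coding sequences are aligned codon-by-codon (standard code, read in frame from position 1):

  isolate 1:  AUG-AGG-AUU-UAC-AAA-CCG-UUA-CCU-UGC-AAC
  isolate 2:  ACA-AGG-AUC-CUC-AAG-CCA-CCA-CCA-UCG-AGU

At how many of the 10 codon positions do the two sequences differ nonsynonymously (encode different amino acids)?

Codon 1: AUG Met / ACA Thr — nonsynonymous.
Codon 2: AGG Arg / AGG Arg — identical.
Codon 3: AUU Ile / AUC Ile — synonymous.
Codon 4: UAC Tyr / CUC Leu — nonsynonymous.
Codon 5: AAA Lys / AAG Lys — synonymous.
Codon 6: CCG Pro / CCA Pro — synonymous.
Codon 7: UUA Leu / CCA Pro — nonsynonymous.
Codon 8: CCU Pro / CCA Pro — synonymous.
Codon 9: UGC Cys / UCG Ser — nonsynonymous.
Codon 10: AAC Asn / AGU Ser — nonsynonymous.
Nonsynonymous differences: 5.

5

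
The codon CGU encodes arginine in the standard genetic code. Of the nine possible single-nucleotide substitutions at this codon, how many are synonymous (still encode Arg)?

3

Position 1: none → 0 synonymous.
Position 2: none → 0 synonymous.
Position 3: CGC, CGA, CGG → 3 synonymous.
Total: 0 + 0 + 3 = 3.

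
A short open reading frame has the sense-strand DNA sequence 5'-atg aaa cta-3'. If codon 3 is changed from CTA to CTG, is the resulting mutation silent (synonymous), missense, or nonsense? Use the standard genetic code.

silent

Position 9 falls in codon 3: CTA → Leu.
After the substitution the codon is CTG → Leu.
Both encode Leu, so the change is synonymous.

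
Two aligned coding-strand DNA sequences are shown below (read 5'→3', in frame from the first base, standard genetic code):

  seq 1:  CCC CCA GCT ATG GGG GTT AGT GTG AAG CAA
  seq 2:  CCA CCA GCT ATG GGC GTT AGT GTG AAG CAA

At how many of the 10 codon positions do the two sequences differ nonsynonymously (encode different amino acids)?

0

Codon 1: CCC Pro / CCA Pro — synonymous.
Codon 2: CCA Pro / CCA Pro — identical.
Codon 3: GCT Ala / GCT Ala — identical.
Codon 4: ATG Met / ATG Met — identical.
Codon 5: GGG Gly / GGC Gly — synonymous.
Codon 6: GTT Val / GTT Val — identical.
Codon 7: AGT Ser / AGT Ser — identical.
Codon 8: GTG Val / GTG Val — identical.
Codon 9: AAG Lys / AAG Lys — identical.
Codon 10: CAA Gln / CAA Gln — identical.
Nonsynonymous differences: 0.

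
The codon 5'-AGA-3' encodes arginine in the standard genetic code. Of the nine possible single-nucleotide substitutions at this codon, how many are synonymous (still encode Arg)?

2

Position 1: CGA → 1 synonymous.
Position 2: none → 0 synonymous.
Position 3: AGG → 1 synonymous.
Total: 1 + 0 + 1 = 2.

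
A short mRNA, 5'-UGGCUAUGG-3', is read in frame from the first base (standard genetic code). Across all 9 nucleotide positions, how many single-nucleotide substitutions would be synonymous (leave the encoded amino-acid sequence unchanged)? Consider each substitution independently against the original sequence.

Codon 1 (UGG, Trp): 0 synonymous substitutions.
Codon 2 (CUA, Leu): 4 synonymous substitutions.
Codon 3 (UGG, Trp): 0 synonymous substitutions.
Total: 0 + 4 + 0 = 4.

4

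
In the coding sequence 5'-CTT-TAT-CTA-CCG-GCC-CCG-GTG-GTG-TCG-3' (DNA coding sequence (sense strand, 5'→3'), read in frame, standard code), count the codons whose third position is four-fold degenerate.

Codon 1 CTT (Leu): third position 4-fold.
Codon 2 TAT (Tyr): third position 2-fold.
Codon 3 CTA (Leu): third position 4-fold.
Codon 4 CCG (Pro): third position 4-fold.
Codon 5 GCC (Ala): third position 4-fold.
Codon 6 CCG (Pro): third position 4-fold.
Codon 7 GTG (Val): third position 4-fold.
Codon 8 GTG (Val): third position 4-fold.
Codon 9 TCG (Ser): third position 4-fold.
Four-fold degenerate third positions: 8.

8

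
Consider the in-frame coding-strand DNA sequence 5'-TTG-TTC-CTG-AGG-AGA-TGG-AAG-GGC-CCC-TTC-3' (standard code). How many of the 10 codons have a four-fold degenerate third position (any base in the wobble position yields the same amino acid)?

3

Codon 1 TTG (Leu): third position 2-fold.
Codon 2 TTC (Phe): third position 2-fold.
Codon 3 CTG (Leu): third position 4-fold.
Codon 4 AGG (Arg): third position 2-fold.
Codon 5 AGA (Arg): third position 2-fold.
Codon 6 TGG (Trp): third position 1-fold.
Codon 7 AAG (Lys): third position 2-fold.
Codon 8 GGC (Gly): third position 4-fold.
Codon 9 CCC (Pro): third position 4-fold.
Codon 10 TTC (Phe): third position 2-fold.
Four-fold degenerate third positions: 3.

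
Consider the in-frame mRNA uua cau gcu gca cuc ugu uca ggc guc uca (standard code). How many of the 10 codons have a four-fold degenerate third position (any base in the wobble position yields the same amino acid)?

7

Codon 1 UUA (Leu): third position 2-fold.
Codon 2 CAU (His): third position 2-fold.
Codon 3 GCU (Ala): third position 4-fold.
Codon 4 GCA (Ala): third position 4-fold.
Codon 5 CUC (Leu): third position 4-fold.
Codon 6 UGU (Cys): third position 2-fold.
Codon 7 UCA (Ser): third position 4-fold.
Codon 8 GGC (Gly): third position 4-fold.
Codon 9 GUC (Val): third position 4-fold.
Codon 10 UCA (Ser): third position 4-fold.
Four-fold degenerate third positions: 7.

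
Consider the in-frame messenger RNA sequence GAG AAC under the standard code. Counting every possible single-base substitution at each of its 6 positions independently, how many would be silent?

Codon 1 (GAG, Glu): 1 synonymous substitution.
Codon 2 (AAC, Asn): 1 synonymous substitution.
Total: 1 + 1 = 2.

2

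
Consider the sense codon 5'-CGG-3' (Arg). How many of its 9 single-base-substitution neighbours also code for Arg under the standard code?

4

Position 1: AGG → 1 synonymous.
Position 2: none → 0 synonymous.
Position 3: CGT, CGC, CGA → 3 synonymous.
Total: 1 + 0 + 3 = 4.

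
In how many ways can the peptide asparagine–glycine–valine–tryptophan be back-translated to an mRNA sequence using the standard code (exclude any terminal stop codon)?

Asn: 2 codons.
Gly: 4 codons.
Val: 4 codons.
Trp: 1 codon.
2 × 4 × 4 × 1 = 32.

32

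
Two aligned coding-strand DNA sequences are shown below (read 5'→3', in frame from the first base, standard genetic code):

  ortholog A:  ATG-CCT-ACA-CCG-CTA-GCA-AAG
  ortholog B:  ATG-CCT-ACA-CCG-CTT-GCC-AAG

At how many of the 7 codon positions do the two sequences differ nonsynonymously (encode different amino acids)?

Codon 1: ATG Met / ATG Met — identical.
Codon 2: CCT Pro / CCT Pro — identical.
Codon 3: ACA Thr / ACA Thr — identical.
Codon 4: CCG Pro / CCG Pro — identical.
Codon 5: CTA Leu / CTT Leu — synonymous.
Codon 6: GCA Ala / GCC Ala — synonymous.
Codon 7: AAG Lys / AAG Lys — identical.
Nonsynonymous differences: 0.

0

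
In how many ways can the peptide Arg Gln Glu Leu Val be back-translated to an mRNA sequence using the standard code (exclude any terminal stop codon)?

Arg: 6 codons.
Gln: 2 codons.
Glu: 2 codons.
Leu: 6 codons.
Val: 4 codons.
6 × 2 × 2 × 6 × 4 = 576.

576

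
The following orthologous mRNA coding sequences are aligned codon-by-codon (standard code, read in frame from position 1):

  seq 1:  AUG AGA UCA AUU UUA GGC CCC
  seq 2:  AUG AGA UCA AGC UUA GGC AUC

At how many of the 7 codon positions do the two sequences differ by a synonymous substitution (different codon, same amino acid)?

0

Codon 1: AUG Met / AUG Met — identical.
Codon 2: AGA Arg / AGA Arg — identical.
Codon 3: UCA Ser / UCA Ser — identical.
Codon 4: AUU Ile / AGC Ser — nonsynonymous.
Codon 5: UUA Leu / UUA Leu — identical.
Codon 6: GGC Gly / GGC Gly — identical.
Codon 7: CCC Pro / AUC Ile — nonsynonymous.
Synonymous differences: 0.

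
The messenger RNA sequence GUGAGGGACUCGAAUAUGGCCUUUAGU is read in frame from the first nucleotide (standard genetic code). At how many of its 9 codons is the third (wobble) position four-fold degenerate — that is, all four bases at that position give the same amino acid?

Codon 1 GUG (Val): third position 4-fold.
Codon 2 AGG (Arg): third position 2-fold.
Codon 3 GAC (Asp): third position 2-fold.
Codon 4 UCG (Ser): third position 4-fold.
Codon 5 AAU (Asn): third position 2-fold.
Codon 6 AUG (Met): third position 1-fold.
Codon 7 GCC (Ala): third position 4-fold.
Codon 8 UUU (Phe): third position 2-fold.
Codon 9 AGU (Ser): third position 2-fold.
Four-fold degenerate third positions: 3.

3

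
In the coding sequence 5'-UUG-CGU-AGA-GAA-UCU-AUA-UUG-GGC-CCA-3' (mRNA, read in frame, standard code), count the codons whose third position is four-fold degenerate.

Codon 1 UUG (Leu): third position 2-fold.
Codon 2 CGU (Arg): third position 4-fold.
Codon 3 AGA (Arg): third position 2-fold.
Codon 4 GAA (Glu): third position 2-fold.
Codon 5 UCU (Ser): third position 4-fold.
Codon 6 AUA (Ile): third position 3-fold.
Codon 7 UUG (Leu): third position 2-fold.
Codon 8 GGC (Gly): third position 4-fold.
Codon 9 CCA (Pro): third position 4-fold.
Four-fold degenerate third positions: 4.

4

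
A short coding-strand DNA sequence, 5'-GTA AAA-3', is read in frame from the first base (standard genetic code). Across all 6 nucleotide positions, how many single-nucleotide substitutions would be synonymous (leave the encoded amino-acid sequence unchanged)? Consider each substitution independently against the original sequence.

4

Codon 1 (GTA, Val): 3 synonymous substitutions.
Codon 2 (AAA, Lys): 1 synonymous substitution.
Total: 3 + 1 = 4.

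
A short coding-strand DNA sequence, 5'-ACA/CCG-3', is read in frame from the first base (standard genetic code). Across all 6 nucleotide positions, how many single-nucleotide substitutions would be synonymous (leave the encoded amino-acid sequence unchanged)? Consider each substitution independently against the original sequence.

6

Codon 1 (ACA, Thr): 3 synonymous substitutions.
Codon 2 (CCG, Pro): 3 synonymous substitutions.
Total: 3 + 3 = 6.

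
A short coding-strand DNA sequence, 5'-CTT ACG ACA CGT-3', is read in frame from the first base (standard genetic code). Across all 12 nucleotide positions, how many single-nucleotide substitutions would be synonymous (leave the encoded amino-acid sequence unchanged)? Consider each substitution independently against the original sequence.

12

Codon 1 (CTT, Leu): 3 synonymous substitutions.
Codon 2 (ACG, Thr): 3 synonymous substitutions.
Codon 3 (ACA, Thr): 3 synonymous substitutions.
Codon 4 (CGT, Arg): 3 synonymous substitutions.
Total: 3 + 3 + 3 + 3 = 12.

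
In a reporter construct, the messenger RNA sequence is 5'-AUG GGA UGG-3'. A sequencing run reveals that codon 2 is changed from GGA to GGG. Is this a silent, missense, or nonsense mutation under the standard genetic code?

Position 6 falls in codon 2: GGA → Gly.
After the substitution the codon is GGG → Gly.
Both encode Gly, so the change is synonymous.

silent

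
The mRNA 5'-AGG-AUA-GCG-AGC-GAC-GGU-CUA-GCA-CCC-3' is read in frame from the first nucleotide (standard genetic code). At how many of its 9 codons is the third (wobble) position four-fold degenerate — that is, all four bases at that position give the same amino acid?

Codon 1 AGG (Arg): third position 2-fold.
Codon 2 AUA (Ile): third position 3-fold.
Codon 3 GCG (Ala): third position 4-fold.
Codon 4 AGC (Ser): third position 2-fold.
Codon 5 GAC (Asp): third position 2-fold.
Codon 6 GGU (Gly): third position 4-fold.
Codon 7 CUA (Leu): third position 4-fold.
Codon 8 GCA (Ala): third position 4-fold.
Codon 9 CCC (Pro): third position 4-fold.
Four-fold degenerate third positions: 5.

5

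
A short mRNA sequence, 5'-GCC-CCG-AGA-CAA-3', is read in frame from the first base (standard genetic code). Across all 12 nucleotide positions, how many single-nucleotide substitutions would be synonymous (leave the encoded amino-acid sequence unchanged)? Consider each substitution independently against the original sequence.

Codon 1 (GCC, Ala): 3 synonymous substitutions.
Codon 2 (CCG, Pro): 3 synonymous substitutions.
Codon 3 (AGA, Arg): 2 synonymous substitutions.
Codon 4 (CAA, Gln): 1 synonymous substitution.
Total: 3 + 3 + 2 + 1 = 9.

9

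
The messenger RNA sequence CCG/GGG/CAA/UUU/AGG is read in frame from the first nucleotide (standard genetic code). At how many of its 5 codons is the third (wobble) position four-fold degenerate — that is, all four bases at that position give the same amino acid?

2

Codon 1 CCG (Pro): third position 4-fold.
Codon 2 GGG (Gly): third position 4-fold.
Codon 3 CAA (Gln): third position 2-fold.
Codon 4 UUU (Phe): third position 2-fold.
Codon 5 AGG (Arg): third position 2-fold.
Four-fold degenerate third positions: 2.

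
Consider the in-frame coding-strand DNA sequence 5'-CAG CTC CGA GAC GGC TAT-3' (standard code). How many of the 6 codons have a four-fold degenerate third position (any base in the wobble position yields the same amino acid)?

3

Codon 1 CAG (Gln): third position 2-fold.
Codon 2 CTC (Leu): third position 4-fold.
Codon 3 CGA (Arg): third position 4-fold.
Codon 4 GAC (Asp): third position 2-fold.
Codon 5 GGC (Gly): third position 4-fold.
Codon 6 TAT (Tyr): third position 2-fold.
Four-fold degenerate third positions: 3.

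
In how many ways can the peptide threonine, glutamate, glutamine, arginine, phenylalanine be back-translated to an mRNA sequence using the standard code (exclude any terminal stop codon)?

Thr: 4 codons.
Glu: 2 codons.
Gln: 2 codons.
Arg: 6 codons.
Phe: 2 codons.
4 × 2 × 2 × 6 × 2 = 192.

192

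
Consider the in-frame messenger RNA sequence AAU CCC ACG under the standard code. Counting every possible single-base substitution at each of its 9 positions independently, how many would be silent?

Codon 1 (AAU, Asn): 1 synonymous substitution.
Codon 2 (CCC, Pro): 3 synonymous substitutions.
Codon 3 (ACG, Thr): 3 synonymous substitutions.
Total: 1 + 3 + 3 = 7.

7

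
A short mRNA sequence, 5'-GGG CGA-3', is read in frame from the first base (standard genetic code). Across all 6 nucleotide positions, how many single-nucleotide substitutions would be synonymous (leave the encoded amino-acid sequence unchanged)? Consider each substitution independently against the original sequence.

Codon 1 (GGG, Gly): 3 synonymous substitutions.
Codon 2 (CGA, Arg): 4 synonymous substitutions.
Total: 3 + 4 = 7.

7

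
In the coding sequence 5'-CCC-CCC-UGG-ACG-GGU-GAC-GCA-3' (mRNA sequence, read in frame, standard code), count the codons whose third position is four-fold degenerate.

5

Codon 1 CCC (Pro): third position 4-fold.
Codon 2 CCC (Pro): third position 4-fold.
Codon 3 UGG (Trp): third position 1-fold.
Codon 4 ACG (Thr): third position 4-fold.
Codon 5 GGU (Gly): third position 4-fold.
Codon 6 GAC (Asp): third position 2-fold.
Codon 7 GCA (Ala): third position 4-fold.
Four-fold degenerate third positions: 5.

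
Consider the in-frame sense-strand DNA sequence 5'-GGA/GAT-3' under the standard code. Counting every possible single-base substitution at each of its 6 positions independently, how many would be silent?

Codon 1 (GGA, Gly): 3 synonymous substitutions.
Codon 2 (GAT, Asp): 1 synonymous substitution.
Total: 3 + 1 = 4.

4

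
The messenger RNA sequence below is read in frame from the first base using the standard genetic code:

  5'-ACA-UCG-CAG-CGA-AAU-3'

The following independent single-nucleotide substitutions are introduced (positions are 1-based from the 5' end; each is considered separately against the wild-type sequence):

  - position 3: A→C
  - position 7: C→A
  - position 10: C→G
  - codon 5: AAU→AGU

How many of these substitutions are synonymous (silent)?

1

Codon 1: ACA (Thr) → ACC (Thr) — synonymous.
Codon 3: CAG (Gln) → AAG (Lys) — missense.
Codon 4: CGA (Arg) → GGA (Gly) — missense.
Codon 5: AAU (Asn) → AGU (Ser) — missense.
Synonymous: 1 of 4.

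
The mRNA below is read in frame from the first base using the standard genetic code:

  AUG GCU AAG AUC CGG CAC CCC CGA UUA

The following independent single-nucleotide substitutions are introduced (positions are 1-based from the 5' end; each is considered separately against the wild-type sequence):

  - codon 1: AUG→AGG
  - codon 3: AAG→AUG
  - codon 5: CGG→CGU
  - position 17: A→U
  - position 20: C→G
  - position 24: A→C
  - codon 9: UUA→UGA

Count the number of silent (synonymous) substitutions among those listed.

2

Codon 1: AUG (Met) → AGG (Arg) — missense.
Codon 3: AAG (Lys) → AUG (Met) — missense.
Codon 5: CGG (Arg) → CGU (Arg) — synonymous.
Codon 6: CAC (His) → CUC (Leu) — missense.
Codon 7: CCC (Pro) → CGC (Arg) — missense.
Codon 8: CGA (Arg) → CGC (Arg) — synonymous.
Codon 9: UUA (Leu) → UGA (Stop) — nonsense.
Synonymous: 2 of 7.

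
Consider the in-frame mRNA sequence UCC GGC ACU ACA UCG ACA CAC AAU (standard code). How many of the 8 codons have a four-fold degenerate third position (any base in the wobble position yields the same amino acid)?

6

Codon 1 UCC (Ser): third position 4-fold.
Codon 2 GGC (Gly): third position 4-fold.
Codon 3 ACU (Thr): third position 4-fold.
Codon 4 ACA (Thr): third position 4-fold.
Codon 5 UCG (Ser): third position 4-fold.
Codon 6 ACA (Thr): third position 4-fold.
Codon 7 CAC (His): third position 2-fold.
Codon 8 AAU (Asn): third position 2-fold.
Four-fold degenerate third positions: 6.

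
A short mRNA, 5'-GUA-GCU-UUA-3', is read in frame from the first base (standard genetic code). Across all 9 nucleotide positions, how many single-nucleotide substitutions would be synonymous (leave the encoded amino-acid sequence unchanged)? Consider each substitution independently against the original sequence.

Codon 1 (GUA, Val): 3 synonymous substitutions.
Codon 2 (GCU, Ala): 3 synonymous substitutions.
Codon 3 (UUA, Leu): 2 synonymous substitutions.
Total: 3 + 3 + 2 = 8.

8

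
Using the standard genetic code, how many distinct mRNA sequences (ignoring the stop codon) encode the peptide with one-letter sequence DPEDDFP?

512

Asp: 2 codons.
Pro: 4 codons.
Glu: 2 codons.
Asp: 2 codons.
Asp: 2 codons.
Phe: 2 codons.
Pro: 4 codons.
2 × 4 × 2 × 2 × 2 × 2 × 4 = 512.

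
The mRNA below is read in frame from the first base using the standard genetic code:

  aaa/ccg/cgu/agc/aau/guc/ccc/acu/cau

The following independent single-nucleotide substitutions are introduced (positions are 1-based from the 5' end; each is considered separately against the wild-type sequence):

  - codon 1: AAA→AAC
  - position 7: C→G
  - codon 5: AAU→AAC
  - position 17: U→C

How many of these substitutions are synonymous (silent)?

Codon 1: AAA (Lys) → AAC (Asn) — missense.
Codon 3: CGU (Arg) → GGU (Gly) — missense.
Codon 5: AAU (Asn) → AAC (Asn) — synonymous.
Codon 6: GUC (Val) → GCC (Ala) — missense.
Synonymous: 1 of 4.

1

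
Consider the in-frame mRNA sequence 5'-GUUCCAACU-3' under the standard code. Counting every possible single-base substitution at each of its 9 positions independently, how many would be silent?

Codon 1 (GUU, Val): 3 synonymous substitutions.
Codon 2 (CCA, Pro): 3 synonymous substitutions.
Codon 3 (ACU, Thr): 3 synonymous substitutions.
Total: 3 + 3 + 3 = 9.

9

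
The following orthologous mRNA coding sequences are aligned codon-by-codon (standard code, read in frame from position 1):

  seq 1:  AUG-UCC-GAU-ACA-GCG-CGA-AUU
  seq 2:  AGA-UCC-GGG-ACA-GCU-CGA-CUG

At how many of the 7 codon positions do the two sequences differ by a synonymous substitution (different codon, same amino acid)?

1

Codon 1: AUG Met / AGA Arg — nonsynonymous.
Codon 2: UCC Ser / UCC Ser — identical.
Codon 3: GAU Asp / GGG Gly — nonsynonymous.
Codon 4: ACA Thr / ACA Thr — identical.
Codon 5: GCG Ala / GCU Ala — synonymous.
Codon 6: CGA Arg / CGA Arg — identical.
Codon 7: AUU Ile / CUG Leu — nonsynonymous.
Synonymous differences: 1.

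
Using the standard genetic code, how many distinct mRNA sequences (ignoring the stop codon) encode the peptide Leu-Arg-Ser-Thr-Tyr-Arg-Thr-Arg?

Leu: 6 codons.
Arg: 6 codons.
Ser: 6 codons.
Thr: 4 codons.
Tyr: 2 codons.
Arg: 6 codons.
Thr: 4 codons.
Arg: 6 codons.
6 × 6 × 6 × 4 × 2 × 6 × 4 × 6 = 248832.

248832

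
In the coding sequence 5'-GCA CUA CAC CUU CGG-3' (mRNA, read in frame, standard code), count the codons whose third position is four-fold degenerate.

4

Codon 1 GCA (Ala): third position 4-fold.
Codon 2 CUA (Leu): third position 4-fold.
Codon 3 CAC (His): third position 2-fold.
Codon 4 CUU (Leu): third position 4-fold.
Codon 5 CGG (Arg): third position 4-fold.
Four-fold degenerate third positions: 4.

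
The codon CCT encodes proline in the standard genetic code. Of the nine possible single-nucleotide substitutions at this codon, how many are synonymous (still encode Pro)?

Position 1: none → 0 synonymous.
Position 2: none → 0 synonymous.
Position 3: CCC, CCA, CCG → 3 synonymous.
Total: 0 + 0 + 3 = 3.

3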